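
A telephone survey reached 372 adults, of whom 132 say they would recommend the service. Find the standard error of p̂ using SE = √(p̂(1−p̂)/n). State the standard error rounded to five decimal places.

SE = 0.02481

p̂ = 132/372 = 0.35484.
p̂(1−p̂) = 0.35484·0.64516 = 0.228929.
SE = √(0.228929/372) = √0.000615401 = 0.02481.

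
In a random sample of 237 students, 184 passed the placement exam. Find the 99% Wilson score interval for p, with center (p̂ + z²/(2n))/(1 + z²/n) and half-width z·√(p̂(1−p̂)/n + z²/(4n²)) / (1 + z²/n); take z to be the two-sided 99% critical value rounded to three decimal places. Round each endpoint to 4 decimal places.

(0.6997, 0.8380)

p̂ = 184/237 = 0.77637; z = 2.576, so z² = 6.635776.
1 + z²/n = 1.027999.
Adjusted center: (0.77637 + z²/(2n))/1.027999 = 0.76884.
Radicand: p̂(1−p̂)/n + z²/(4n²) = 0.000732569 + 0.000029535 = 0.000762104.
Half-width = z·√(radicand)/denom = 2.576·0.027606/1.027999 = 0.06918.
CI: 0.76884 ± 0.06918 = (0.6997, 0.8380).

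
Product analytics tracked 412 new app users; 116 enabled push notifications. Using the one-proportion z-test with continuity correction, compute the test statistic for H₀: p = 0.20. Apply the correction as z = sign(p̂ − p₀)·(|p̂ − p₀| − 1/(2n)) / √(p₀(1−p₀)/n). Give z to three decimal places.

z = 4.077

Sample proportion p̂ = 116/412 = 0.28155. p̂ − p₀ = 0.081553.
1/(2n) = 0.001214.
Corrected numerator: |0.081553| − 0.001214 = 0.080339.
Under H₀, SE = √(p₀(1−p₀)/n) = √(0.20·0.80/412) = √0.000388350 = 0.019707.
z = +0.080339/0.019707 = 4.077.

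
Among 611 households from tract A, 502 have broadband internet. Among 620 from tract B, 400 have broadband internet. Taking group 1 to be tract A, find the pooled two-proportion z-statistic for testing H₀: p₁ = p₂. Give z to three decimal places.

z = 6.994

p̂₁ = 502/611 = 0.82160, p̂₂ = 400/620 = 0.64516.
Pooling: p̂ = 902/1231 = 0.73274.
SE = √[p̂(1−p̂)(1/n₁+1/n₂)] = √[0.73274·0.26726·(1/611+1/620)] ≈ 0.025226.
z = 0.17644/0.025226 = 6.994.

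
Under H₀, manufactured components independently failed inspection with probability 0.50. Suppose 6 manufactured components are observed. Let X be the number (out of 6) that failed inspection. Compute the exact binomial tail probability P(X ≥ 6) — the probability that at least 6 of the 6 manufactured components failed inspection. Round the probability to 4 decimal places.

P = 0.0156

X ~ Binomial(n=6, p=0.50).
P(X ≥ 6) = C(6,6)·0.50^6·0.50^0.
= 0.015625 = 0.0156.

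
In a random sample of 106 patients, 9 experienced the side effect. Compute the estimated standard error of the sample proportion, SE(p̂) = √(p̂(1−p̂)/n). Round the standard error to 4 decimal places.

SE = 0.0271

The sample proportion is 9/106 = 0.08491.
p̂(1−p̂) = 0.08491·0.91509 = 0.077700.
SE = √(0.077700/106) = 0.0271.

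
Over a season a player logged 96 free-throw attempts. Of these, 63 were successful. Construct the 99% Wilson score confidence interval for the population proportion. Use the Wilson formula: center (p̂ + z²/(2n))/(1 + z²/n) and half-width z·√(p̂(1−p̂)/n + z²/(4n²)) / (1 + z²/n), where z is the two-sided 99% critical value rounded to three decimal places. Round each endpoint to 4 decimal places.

(0.5250, 0.7673)

p̂ = 63/96 = 0.65625; z = 2.576, so z² = 6.635776.
1 + z²/n = 1.069123.
Adjusted center: (0.65625 + z²/(2n))/1.069123 = 0.64615.
Radicand: p̂(1−p̂)/n + z²/(4n²) = 0.002349854 + 0.000180007 = 0.002529861.
Half-width = z·√(radicand)/denom = 2.576·0.050298/1.069123 = 0.12119.
Interval: 0.64615 ± 0.12119 → (0.5250, 0.7673).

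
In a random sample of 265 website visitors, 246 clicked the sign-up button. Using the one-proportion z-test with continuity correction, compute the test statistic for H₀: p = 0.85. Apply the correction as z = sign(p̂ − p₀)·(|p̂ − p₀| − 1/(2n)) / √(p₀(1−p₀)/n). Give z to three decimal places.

The sample proportion is 246/265 = 0.92830. p̂ − p₀ = 0.078302.
1/(2n) = 0.001887.
Corrected numerator: |0.078302| − 0.001887 = 0.076415.
Null standard error: √(0.85·0.15/265) = √0.000481132 = 0.021935.
z = (+)0.076415/0.021935 = 3.484.

z = 3.484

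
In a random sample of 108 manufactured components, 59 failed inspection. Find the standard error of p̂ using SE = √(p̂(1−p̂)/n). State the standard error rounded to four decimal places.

SE = 0.0479

Sample proportion p̂ = 59/108 = 0.54630.
p̂(1−p̂) = 0.54630·0.45370 = 0.247856.
Dividing by n and taking the root: √0.002294963 = 0.0479.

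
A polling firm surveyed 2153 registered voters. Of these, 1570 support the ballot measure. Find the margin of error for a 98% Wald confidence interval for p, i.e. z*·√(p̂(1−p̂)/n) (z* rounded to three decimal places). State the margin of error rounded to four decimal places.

Sample proportion p̂ = 1570/2153 = 0.72922.
SE(p̂) = √(0.72922·0.27078/2153) = 0.009577.
For 98% confidence, z* = 2.326.
Margin of error = z*·SE = 2.326 × 0.009577 = 0.0223.

ME = 0.0223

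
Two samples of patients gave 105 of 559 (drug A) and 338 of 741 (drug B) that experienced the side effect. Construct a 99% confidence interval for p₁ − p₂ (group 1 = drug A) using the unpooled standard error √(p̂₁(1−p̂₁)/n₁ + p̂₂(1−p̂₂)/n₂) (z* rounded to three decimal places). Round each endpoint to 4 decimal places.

(-0.3318, -0.2048)

p̂₁ = 105/559 = 0.18784, p̂₂ = 338/741 = 0.45614; p̂₁ − p̂₂ = -0.26830.
Unpooled SE = √(p̂₁(1−p̂₁)/n₁ + p̂₂(1−p̂₂)/n₂) = √(0.000272904 + 0.000334786) = 0.024651.
z* = 2.576 at the 99% level. Margin = 2.576·0.024651 = 0.06350.
Interval: -0.26830 ± 0.06350 → (-0.3318, -0.2048).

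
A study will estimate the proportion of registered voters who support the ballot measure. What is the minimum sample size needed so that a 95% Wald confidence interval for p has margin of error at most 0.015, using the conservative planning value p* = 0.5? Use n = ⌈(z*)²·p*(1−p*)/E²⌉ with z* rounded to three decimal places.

n = 4269

The 95% critical value is z* = 1.960.
p*(1−p*) = 0.2500.
(z*)²·p*(1−p*)/E² = 3.841600·0.2500/0.000225 = 4268.444.
Rounding up, n = 4269.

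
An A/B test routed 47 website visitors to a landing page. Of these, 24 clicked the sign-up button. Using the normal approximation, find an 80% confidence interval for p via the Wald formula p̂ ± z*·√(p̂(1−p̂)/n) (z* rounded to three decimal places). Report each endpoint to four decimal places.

(0.4172, 0.6041)

Sample proportion p̂ = 24/47 = 0.51064.
Standard error of p̂: √(0.249887/47) = √0.005316741 = 0.072916.
The 80% critical value is z* = 1.282.
Margin = 1.282·0.072916 = 0.09348.
So the interval runs from 0.4172 to 0.6041.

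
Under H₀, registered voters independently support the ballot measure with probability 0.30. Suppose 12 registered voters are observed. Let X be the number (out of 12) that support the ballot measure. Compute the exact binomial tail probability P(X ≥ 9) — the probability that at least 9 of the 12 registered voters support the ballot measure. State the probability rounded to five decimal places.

P = 0.00169

X is binomial with n = 12 and p = 0.30.
P(X ≥ 9) = C(12,9)·0.30^9·0.70^3 + C(12,10)·0.30^10·0.70^2 + C(12,11)·0.30^11·0.70^1 + C(12,12)·0.30^12·0.70^0.
= 0.001485 + 0.000191 + 0.000015 + 0.000001 = 0.00169.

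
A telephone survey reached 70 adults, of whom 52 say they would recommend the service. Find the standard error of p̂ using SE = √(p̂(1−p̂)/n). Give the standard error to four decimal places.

SE = 0.0522

The sample proportion is 52/70 = 0.74286.
p̂(1−p̂) = 0.191019.
SE = √(0.191019/70) = √0.002728843 = 0.0522.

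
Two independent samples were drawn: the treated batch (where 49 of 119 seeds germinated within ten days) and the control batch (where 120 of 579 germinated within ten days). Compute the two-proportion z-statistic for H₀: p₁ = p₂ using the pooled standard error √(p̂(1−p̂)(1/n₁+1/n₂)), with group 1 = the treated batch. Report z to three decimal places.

z = 4.743

p̂₁ = 49/119 = 0.41176, p̂₂ = 120/579 = 0.20725.
Pooled p̂ = (49+120)/(119+579) = 169/698 = 0.24212.
SE = √[p̂(1−p̂)(1/n₁+1/n₂)] = √[0.24212·0.75788·(1/119+1/579)] ≈ 0.043115.
z = (p̂₁ − p̂₂)/SE = (0.41176 − 0.20725)/0.043115 = 0.20451/0.043115 = 4.743.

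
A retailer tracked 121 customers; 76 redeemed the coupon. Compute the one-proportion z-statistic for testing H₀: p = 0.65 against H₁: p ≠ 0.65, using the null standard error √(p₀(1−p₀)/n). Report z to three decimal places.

p̂ = 76/121 = 0.62810.
Null standard error: √(0.65·0.35/121) = √0.001880165 = 0.043361.
z = (0.62810 − 0.65)/0.043361 = -0.02190/0.043361 = -0.505.

z = -0.505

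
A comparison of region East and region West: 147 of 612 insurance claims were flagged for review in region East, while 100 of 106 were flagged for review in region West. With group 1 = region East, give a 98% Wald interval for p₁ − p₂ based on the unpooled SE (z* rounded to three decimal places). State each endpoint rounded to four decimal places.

(-0.7691, -0.6373)

p̂₁ = 147/612 = 0.24020, p̂₂ = 100/106 = 0.94340; p̂₁ − p̂₂ = -0.70320.
SE = √(0.000298206 + 0.000503772) = √0.000801978 = 0.028319.
For 98% confidence, z* = 2.326. Margin of error = 0.06587.
Interval: -0.70320 ± 0.06587 → (-0.7691, -0.6373).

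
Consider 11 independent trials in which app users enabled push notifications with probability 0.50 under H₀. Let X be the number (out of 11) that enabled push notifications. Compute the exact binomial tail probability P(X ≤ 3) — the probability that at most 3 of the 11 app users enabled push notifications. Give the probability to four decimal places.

X ~ Binomial(n=11, p=0.50).
P(X ≤ 3) = C(11,0)·0.50^0·0.50^11 + C(11,1)·0.50^1·0.50^10 + C(11,2)·0.50^2·0.50^9 + C(11,3)·0.50^3·0.50^8.
= 0.000488 + 0.005371 + 0.026855 + 0.080566 = 0.1133.

P = 0.1133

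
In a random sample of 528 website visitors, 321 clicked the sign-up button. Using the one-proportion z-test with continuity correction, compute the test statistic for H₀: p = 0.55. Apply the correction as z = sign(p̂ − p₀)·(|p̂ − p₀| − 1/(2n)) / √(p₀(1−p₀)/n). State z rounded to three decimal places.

z = 2.633

With x = 321 successes in n = 528, p̂ = 0.60795. p̂ − p₀ = 0.057955.
Continuity correction 1/(2n) = 1/1056 = 0.000947.
Corrected numerator: |0.057955| − 0.000947 = 0.057008.
SE₀ = √(0.55·0.45/528) = 0.021651.
z = (+)0.057008/0.021651 = 2.633.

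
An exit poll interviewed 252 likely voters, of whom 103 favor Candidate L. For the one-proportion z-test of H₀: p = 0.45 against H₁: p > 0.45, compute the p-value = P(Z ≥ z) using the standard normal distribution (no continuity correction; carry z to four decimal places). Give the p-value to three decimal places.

With x = 103 successes in n = 252, p̂ = 0.40873.
Under H₀, SE = √(p₀(1−p₀)/n) = √(0.45·0.55/252) = √0.000982143 = 0.031339.
Test statistic (full precision, shown to 4 dp): z = (103/252 − 0.45)/SE₀ ≈ -1.3169.
From the standard normal, P(Z ≥ z) = 0.906.

p-value = 0.906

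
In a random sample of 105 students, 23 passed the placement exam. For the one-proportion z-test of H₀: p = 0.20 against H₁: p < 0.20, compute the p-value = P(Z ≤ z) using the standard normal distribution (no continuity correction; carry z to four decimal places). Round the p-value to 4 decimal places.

With x = 23 successes in n = 105, p̂ = 0.21905.
Under H₀, SE = √(p₀(1−p₀)/n) = √(0.20·0.80/105) = √0.001523810 = 0.039036.
z = (p̂ − p₀)/SE = (23/105 − 0.20)/0.039036 ≈ 0.4880.
From the standard normal, P(Z ≤ z) = 0.6872.

p-value = 0.6872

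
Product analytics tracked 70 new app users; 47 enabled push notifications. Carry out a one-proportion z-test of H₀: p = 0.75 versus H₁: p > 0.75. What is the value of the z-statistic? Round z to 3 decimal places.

z = -1.518

p̂ = 47/70 = 0.67143.
Null standard error: √(0.75·0.25/70) = √0.002678571 = 0.051755.
z = (p̂ − p₀)/SE = (0.67143 − 0.75)/0.051755 = -1.518.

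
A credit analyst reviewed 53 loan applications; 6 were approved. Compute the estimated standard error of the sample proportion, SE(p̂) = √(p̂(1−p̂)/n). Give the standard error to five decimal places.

Sample proportion p̂ = 6/53 = 0.11321.
p̂(1−p̂) = 0.11321·0.88679 = 0.100393.
SE = √(0.100393/53) = √0.001894208 = 0.04352.

SE = 0.04352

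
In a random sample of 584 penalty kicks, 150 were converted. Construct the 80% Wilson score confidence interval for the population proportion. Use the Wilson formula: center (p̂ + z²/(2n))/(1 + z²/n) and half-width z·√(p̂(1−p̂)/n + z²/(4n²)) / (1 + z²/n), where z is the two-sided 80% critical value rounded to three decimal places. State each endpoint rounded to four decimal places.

(0.2344, 0.2807)

p̂ = 150/584 = 0.25685; z = 1.282, so z² = 1.643524.
1 + z²/n = 1.002814.
Center = (0.25685 + 0.001407)/1.002814 = 0.25753.
Radicand: p̂(1−p̂)/n + z²/(4n²) = 0.000326845 + 0.000001205 = 0.000328050.
Half-width = z·√(radicand)/denom = 1.282·0.018112/1.002814 = 0.02315.
So the interval runs from 0.2344 to 0.2807.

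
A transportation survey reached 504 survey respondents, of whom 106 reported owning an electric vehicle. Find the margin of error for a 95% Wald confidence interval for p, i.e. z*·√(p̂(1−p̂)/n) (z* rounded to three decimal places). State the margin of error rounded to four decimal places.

ME = 0.0356

Sample proportion p̂ = 106/504 = 0.21032.
SE = √(p̂(1−p̂)/n) = √(0.166084/504) = 0.018153.
The 95% critical value is z* = 1.960.
ME = 1.960·0.018153 = 0.0356.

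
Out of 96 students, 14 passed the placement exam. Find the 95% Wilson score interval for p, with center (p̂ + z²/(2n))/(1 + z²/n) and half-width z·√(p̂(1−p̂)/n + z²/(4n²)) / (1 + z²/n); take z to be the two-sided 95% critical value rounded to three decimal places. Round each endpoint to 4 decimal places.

(0.0889, 0.2300)

Here p̂ = 14/96 = 0.14583 and z = 1.960 (z² = 3.841600).
Denominator 1 + z²/n = 1 + 3.841600/96 = 1.040017.
Center = (0.14583 + 0.020008)/1.040017 = 0.15946.
Radicand: p̂(1−p̂)/n + z²/(4n²) = 0.001297562 + 0.000104210 = 0.001401772.
Half-width = z·√(radicand)/denom = 1.960·0.037440/1.040017 = 0.07056.
So the interval runs from 0.0889 to 0.2300.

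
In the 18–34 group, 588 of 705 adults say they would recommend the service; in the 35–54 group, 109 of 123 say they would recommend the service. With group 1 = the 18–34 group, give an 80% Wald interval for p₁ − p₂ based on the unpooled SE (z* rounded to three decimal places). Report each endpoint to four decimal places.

(-0.0930, -0.0113)

p̂₁ = 0.83404, p̂₂ = 0.88618, so the observed difference is -0.05214.
SE = √(0.000196334 + 0.000820048) = √0.001016382 = 0.031881.
z* = 1.282 at the 80% level. Margin of error = 0.04087.
So the interval runs from -0.0930 to -0.0113.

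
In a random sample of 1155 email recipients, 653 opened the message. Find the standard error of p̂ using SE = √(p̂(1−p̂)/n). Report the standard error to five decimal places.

p̂ = 653/1155 = 0.56537.
p̂(1−p̂) = 0.245727.
SE = √(0.245727/1155) = √0.000212751 = 0.01459.

SE = 0.01459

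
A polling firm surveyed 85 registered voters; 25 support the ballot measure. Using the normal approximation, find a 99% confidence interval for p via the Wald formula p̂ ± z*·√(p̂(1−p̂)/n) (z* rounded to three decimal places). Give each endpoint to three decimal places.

The sample proportion is 25/85 = 0.29412.
SE(p̂) = √(0.29412·0.70588/85) = 0.049422.
The 99% critical value is z* = 2.576.
Margin = 2.576·0.049422 = 0.12731.
Interval: 0.29412 ± 0.12731 → (0.167, 0.421).

(0.167, 0.421)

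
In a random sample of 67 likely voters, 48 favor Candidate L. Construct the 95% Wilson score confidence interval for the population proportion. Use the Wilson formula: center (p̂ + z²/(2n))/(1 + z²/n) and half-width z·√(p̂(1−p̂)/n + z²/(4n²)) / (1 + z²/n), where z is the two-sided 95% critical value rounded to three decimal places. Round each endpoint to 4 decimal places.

(0.5991, 0.8103)

p̂ = 48/67 = 0.71642; z = 1.960, so z² = 3.841600.
1 + z²/n = 1.057337.
Center = (0.71642 + 0.028669)/1.057337 = 0.70468.
Radicand: p̂(1−p̂)/n + z²/(4n²) = 0.003032288 + 0.000213945 = 0.003246233.
Half-width = z·√(radicand)/denom = 1.960·0.056976/1.057337 = 0.10562.
So the interval runs from 0.5991 to 0.8103.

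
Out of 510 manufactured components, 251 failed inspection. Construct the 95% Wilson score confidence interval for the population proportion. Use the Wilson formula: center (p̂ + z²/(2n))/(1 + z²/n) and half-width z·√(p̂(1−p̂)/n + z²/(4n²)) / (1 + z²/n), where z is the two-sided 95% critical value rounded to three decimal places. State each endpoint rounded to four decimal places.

(0.4490, 0.5354)

p̂ = 251/510 = 0.49216; z = 1.960, so z² = 3.841600.
Denominator 1 + z²/n = 1 + 3.841600/510 = 1.007533.
Center = (0.49216 + 0.003766)/1.007533 = 0.49222.
Radicand: p̂(1−p̂)/n + z²/(4n²) = 0.000490075 + 0.000003692 = 0.000493767.
Half-width = 1.960·√0.000493767/1.007533 = 0.04323.
Interval: 0.49222 ± 0.04323 → (0.4490, 0.5354).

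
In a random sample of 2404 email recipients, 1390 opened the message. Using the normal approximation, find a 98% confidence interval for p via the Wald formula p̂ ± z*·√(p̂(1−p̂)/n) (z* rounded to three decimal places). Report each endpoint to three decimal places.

(0.555, 0.602)

With x = 1390 successes in n = 2404, p̂ = 0.57820.
Standard error of p̂: √(0.243884/2404) = √0.000101449 = 0.010072.
The 98% critical value is z* = 2.326.
Margin of error: 2.326 × 0.010072 = 0.02343.
Interval: 0.57820 ± 0.02343 → (0.555, 0.602).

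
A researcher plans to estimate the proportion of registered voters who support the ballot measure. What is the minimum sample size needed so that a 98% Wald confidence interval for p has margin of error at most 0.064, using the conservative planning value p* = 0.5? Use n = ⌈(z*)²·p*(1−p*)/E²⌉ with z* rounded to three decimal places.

z* = 2.326 at the 98% level.
p*(1−p*) = 0.2500.
Required n before rounding: 5.410276 × 0.2500 / 0.064² = 330.217.
⌈330.217⌉ = 331.

n = 331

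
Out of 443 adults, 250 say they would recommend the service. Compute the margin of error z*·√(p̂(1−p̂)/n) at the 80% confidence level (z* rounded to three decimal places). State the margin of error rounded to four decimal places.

Sample proportion p̂ = 250/443 = 0.56433.
Standard error of p̂: √(0.245861/443) = √0.000554991 = 0.023558.
z* = 1.282 at the 80% level.
Margin of error = z*·SE = 1.282 × 0.023558 = 0.0302.

ME = 0.0302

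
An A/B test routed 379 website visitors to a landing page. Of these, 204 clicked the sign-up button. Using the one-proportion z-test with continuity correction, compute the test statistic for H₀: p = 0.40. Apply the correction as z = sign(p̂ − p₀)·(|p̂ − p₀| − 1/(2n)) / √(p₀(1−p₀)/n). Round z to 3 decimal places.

p̂ = 204/379 = 0.53826. p̂ − p₀ = 0.138259.
Continuity correction 1/(2n) = 1/758 = 0.001319.
Corrected numerator: |0.138259| − 0.001319 = 0.136940.
SE₀ = √(0.40·0.60/379) = 0.025164.
z = +0.136940/0.025164 = 5.442.

z = 5.442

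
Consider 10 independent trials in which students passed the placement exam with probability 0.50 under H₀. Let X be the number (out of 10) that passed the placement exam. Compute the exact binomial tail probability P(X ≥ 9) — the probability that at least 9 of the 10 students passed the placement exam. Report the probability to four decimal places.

X is binomial with n = 10 and p = 0.50.
P(X ≥ 9) = C(10,9)·0.50^9·0.50^1 + C(10,10)·0.50^10·0.50^0.
= 0.009766 + 0.000977 = 0.0107.

P = 0.0107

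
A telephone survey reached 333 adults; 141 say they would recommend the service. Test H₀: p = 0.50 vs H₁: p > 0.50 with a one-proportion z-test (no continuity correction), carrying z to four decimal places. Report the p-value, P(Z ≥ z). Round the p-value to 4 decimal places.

With x = 141 successes in n = 333, p̂ = 0.42342.
SE₀ = √(0.50·0.50/333) = 0.027400.
z = (p̂ − p₀)/SE = (141/333 − 0.50)/0.027400 ≈ -2.7948.
From the standard normal, P(Z ≥ z) = 0.9974.

p-value = 0.9974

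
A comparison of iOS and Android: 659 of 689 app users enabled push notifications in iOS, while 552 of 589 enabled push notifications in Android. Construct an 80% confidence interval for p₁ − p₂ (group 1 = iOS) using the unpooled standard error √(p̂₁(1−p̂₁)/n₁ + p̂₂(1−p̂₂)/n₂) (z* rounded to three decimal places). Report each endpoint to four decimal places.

p̂₁ = 659/689 = 0.95646, p̂₂ = 552/589 = 0.93718; p̂₁ − p̂₂ = 0.01928.
SE = √(0.000060443 + 0.000099953) = √0.000160396 = 0.012665.
For 80% confidence, z* = 1.282. Margin of error = 0.01624.
CI: 0.01928 ± 0.01624 = (0.0030, 0.0355).

(0.0030, 0.0355)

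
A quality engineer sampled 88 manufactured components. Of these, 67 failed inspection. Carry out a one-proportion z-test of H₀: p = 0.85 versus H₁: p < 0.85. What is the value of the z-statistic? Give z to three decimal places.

z = -2.329

Sample proportion p̂ = 67/88 = 0.76136.
SE₀ = √(0.85·0.15/88) = 0.038064.
z = (p̂ − p₀)/SE = (0.76136 − 0.85)/0.038064 = -2.329.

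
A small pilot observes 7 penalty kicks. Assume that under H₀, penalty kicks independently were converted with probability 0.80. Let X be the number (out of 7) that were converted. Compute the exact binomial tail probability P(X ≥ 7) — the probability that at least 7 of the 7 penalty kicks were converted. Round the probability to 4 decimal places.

P = 0.2097

X ~ Binomial(n=7, p=0.80).
P(X ≥ 7) = C(7,7)·0.80^7·0.20^0.
= 0.209715 = 0.2097.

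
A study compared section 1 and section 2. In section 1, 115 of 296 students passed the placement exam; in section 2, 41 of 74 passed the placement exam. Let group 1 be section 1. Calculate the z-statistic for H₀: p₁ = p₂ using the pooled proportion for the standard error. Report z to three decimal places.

z = -2.579

p̂₁ = 115/296 = 0.38851, p̂₂ = 41/74 = 0.55405.
Pooling: p̂ = 156/370 = 0.42162.
SE = √[p̂(1−p̂)(1/n₁+1/n₂)] = √[0.42162·0.57838·(1/296+1/74)] ≈ 0.064181.
z = (p̂₁ − p̂₂)/SE = (0.38851 − 0.55405)/0.064181 = -0.16554/0.064181 = -2.579.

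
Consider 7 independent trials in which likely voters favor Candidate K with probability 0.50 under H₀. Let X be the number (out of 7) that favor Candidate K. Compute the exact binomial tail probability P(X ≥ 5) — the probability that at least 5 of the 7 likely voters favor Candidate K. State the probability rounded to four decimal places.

X is binomial with n = 7 and p = 0.50.
P(X ≥ 5) = C(7,5)·0.50^5·0.50^2 + C(7,6)·0.50^6·0.50^1 + C(7,7)·0.50^7·0.50^0.
= 0.164062 + 0.054688 + 0.007812 = 0.2266.

P = 0.2266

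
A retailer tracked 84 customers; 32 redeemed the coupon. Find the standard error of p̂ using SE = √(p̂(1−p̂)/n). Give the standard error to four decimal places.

Sample proportion p̂ = 32/84 = 0.38095.
p̂(1−p̂) = 0.235827.
SE = √(0.235827/84) = 0.0530.

SE = 0.0530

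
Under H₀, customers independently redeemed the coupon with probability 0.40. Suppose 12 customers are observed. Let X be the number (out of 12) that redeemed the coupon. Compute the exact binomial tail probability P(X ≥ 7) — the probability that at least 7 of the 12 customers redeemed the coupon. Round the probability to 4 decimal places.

P = 0.1582

X ~ Binomial(n=12, p=0.40).
P(X ≥ 7) = Σ_{j=7}^{12} C(12,j)·0.40^j·0.60^{12−j}.
= 0.100902 + 0.042043 + 0.012457 + 0.002491 + 0.000302 + 0.000017 = 0.1582.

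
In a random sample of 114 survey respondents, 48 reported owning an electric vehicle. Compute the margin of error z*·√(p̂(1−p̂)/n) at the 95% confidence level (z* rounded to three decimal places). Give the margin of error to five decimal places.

ME = 0.09063

Sample proportion p̂ = 48/114 = 0.42105.
SE(p̂) = √(0.42105·0.57895/114) = 0.046242.
The 95% critical value is z* = 1.960.
Margin of error = z*·SE = 1.960 × 0.046242 = 0.09063.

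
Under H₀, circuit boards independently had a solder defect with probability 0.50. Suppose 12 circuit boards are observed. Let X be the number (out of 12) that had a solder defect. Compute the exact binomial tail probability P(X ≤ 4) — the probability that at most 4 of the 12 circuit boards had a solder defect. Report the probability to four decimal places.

X is binomial with n = 12 and p = 0.50.
P(X ≤ 4) = Σ_{j=0}^{4} C(12,j)·0.50^j·0.50^{12−j}.
= 0.000244 + 0.002930 + 0.016113 + 0.053711 + 0.120850 = 0.1938.

P = 0.1938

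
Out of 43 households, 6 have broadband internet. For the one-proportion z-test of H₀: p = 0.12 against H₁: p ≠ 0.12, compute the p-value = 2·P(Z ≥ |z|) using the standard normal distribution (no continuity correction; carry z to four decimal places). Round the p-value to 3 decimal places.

p-value = 0.693

The sample proportion is 6/43 = 0.13953.
SE₀ = √(0.12·0.88/43) = 0.049556.
Test statistic (full precision, shown to 4 dp): z = (6/43 − 0.12)/SE₀ ≈ 0.3942.
From the standard normal, 2·P(Z ≥ |z|) = 0.693.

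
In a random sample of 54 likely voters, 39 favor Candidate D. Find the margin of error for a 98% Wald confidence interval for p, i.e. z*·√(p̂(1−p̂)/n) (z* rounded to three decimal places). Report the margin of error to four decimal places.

p̂ = 39/54 = 0.72222.
SE(p̂) = √(0.72222·0.27778/54) = 0.060952.
z* = 2.326 at the 98% level.
So ME = 0.1418.

ME = 0.1418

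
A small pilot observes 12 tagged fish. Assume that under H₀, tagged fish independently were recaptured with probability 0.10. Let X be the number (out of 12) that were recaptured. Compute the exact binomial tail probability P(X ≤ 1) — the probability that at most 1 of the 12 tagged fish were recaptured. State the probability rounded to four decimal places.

P = 0.6590

X is binomial with n = 12 and p = 0.10.
P(X ≤ 1) = C(12,0)·0.10^0·0.90^12 + C(12,1)·0.10^1·0.90^11.
= 0.282430 + 0.376573 = 0.6590.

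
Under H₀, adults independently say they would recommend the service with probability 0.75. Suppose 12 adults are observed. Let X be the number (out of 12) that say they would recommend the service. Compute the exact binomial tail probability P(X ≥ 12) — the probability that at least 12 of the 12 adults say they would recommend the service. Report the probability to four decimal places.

P = 0.0317

X is binomial with n = 12 and p = 0.75.
P(X ≥ 12) = C(12,12)·0.75^12·0.25^0.
= 0.031676 = 0.0317.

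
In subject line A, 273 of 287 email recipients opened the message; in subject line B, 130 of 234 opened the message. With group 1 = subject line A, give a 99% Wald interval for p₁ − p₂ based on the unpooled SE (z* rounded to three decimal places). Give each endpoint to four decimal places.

(0.3058, 0.4855)

p̂₁ = 273/287 = 0.95122, p̂₂ = 130/234 = 0.55556; p̂₁ − p̂₂ = 0.39566.
SE = √(0.000161676 + 0.001055186) = √0.001216862 = 0.034884.
z* = 2.576 at the 99% level. Margin of error = 0.08986.
Interval: 0.39566 ± 0.08986 → (0.3058, 0.4855).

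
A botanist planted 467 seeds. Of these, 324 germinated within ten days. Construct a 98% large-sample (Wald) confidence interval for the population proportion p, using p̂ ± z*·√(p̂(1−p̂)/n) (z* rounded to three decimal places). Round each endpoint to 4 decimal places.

The sample proportion is 324/467 = 0.69379.
SE = √(p̂(1−p̂)/n) = √(0.212445/467) = 0.021329.
z* = 2.326 at the 98% level.
Margin of error: 2.326 × 0.021329 = 0.04961.
So the interval runs from 0.6442 to 0.7434.

(0.6442, 0.7434)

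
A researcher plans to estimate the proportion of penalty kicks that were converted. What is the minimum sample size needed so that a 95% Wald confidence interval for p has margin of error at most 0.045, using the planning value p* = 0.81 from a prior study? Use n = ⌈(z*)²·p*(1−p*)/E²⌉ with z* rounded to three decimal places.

For 95% confidence, z* = 1.960.
p*(1−p*) = 0.1539.
(z*)²·p*(1−p*)/E² = 3.841600·0.1539/0.002025 = 291.962.
⌈291.962⌉ = 292.

n = 292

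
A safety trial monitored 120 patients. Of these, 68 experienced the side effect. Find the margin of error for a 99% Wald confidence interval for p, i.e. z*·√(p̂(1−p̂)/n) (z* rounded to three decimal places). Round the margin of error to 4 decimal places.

ME = 0.1165

p̂ = 68/120 = 0.56667.
SE(p̂) = √(0.56667·0.43333/120) = 0.045236.
For 99% confidence, z* = 2.576.
ME = 2.576·0.045236 = 0.1165.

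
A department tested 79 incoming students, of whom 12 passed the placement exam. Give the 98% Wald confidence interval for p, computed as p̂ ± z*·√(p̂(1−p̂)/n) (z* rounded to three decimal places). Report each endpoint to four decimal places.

The sample proportion is 12/79 = 0.15190.
Standard error of p̂: √(0.128826/79) = √0.001630703 = 0.040382.
The 98% critical value is z* = 2.326.
Margin of error: 2.326 × 0.040382 = 0.09393.
CI: 0.15190 ± 0.09393 = (0.0580, 0.2458).

(0.0580, 0.2458)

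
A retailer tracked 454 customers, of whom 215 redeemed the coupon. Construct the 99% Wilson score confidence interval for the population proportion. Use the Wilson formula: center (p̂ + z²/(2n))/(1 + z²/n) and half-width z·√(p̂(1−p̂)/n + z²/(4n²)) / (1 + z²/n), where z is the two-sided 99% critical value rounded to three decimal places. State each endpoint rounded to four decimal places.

p̂ = 215/454 = 0.47357; z = 2.576, so z² = 6.635776.
1 + z²/n = 1.014616.
Center = (0.47357 + 0.007308)/1.014616 = 0.47395.
Radicand: p̂(1−p̂)/n + z²/(4n²) = 0.000549122 + 0.000008049 = 0.000557171.
Half-width = 2.576·√0.000557171/1.014616 = 0.05993.
CI: 0.47395 ± 0.05993 = (0.4140, 0.5339).

(0.4140, 0.5339)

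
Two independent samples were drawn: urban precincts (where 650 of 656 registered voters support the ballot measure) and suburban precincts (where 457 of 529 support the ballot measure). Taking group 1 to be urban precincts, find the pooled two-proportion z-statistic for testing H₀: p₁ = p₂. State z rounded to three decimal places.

p̂₁ = 650/656 = 0.99085, p̂₂ = 457/529 = 0.86389.
Pooled p̂ = (650+457)/(656+529) = 1107/1185 = 0.93418.
SE = √[p̂(1−p̂)(1/n₁+1/n₂)] = √[0.93418·0.06582·(1/656+1/529)] ≈ 0.014490.
z = (p̂₁ − p̂₂)/SE = (0.99085 − 0.86389)/0.014490 = 0.12696/0.014490 = 8.762.

z = 8.762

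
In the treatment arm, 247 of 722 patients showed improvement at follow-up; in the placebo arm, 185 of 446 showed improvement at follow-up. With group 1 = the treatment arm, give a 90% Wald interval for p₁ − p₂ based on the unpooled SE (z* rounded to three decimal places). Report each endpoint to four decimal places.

(-0.1208, -0.0246)

p̂₁ = 0.34211, p̂₂ = 0.41480, so the observed difference is -0.07269.
SE = √(0.000311730 + 0.000544262) = √0.000855992 = 0.029257.
The 90% critical value is z* = 1.645. Margin of error = 0.04813.
So the interval runs from -0.1208 to -0.0246.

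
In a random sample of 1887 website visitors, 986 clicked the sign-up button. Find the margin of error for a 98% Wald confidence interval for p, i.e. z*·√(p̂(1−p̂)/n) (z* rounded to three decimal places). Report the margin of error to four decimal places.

With x = 986 successes in n = 1887, p̂ = 0.52252.
SE = √(p̂(1−p̂)/n) = √(0.249493/1887) = 0.011499.
The 98% critical value is z* = 2.326.
So ME = 0.0267.

ME = 0.0267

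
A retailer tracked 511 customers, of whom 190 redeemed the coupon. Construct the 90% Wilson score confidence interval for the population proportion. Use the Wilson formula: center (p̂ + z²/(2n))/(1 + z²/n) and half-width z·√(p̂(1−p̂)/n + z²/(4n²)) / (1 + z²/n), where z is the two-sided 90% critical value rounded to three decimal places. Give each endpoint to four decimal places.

p̂ = 190/511 = 0.37182; z = 1.645, so z² = 2.706025.
1 + z²/n = 1.005296.
Center = (0.37182 + 0.002648)/1.005296 = 0.37250.
Radicand: p̂(1−p̂)/n + z²/(4n²) = 0.000457084 + 0.000002591 = 0.000459675.
Half-width = z·√(radicand)/denom = 1.645·0.021440/1.005296 = 0.03508.
CI: 0.37250 ± 0.03508 = (0.3374, 0.4076).

(0.3374, 0.4076)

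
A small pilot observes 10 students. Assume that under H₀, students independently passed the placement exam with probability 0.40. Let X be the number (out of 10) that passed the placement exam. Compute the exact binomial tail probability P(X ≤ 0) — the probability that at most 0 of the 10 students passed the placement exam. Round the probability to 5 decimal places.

X ~ Binomial(n=10, p=0.40).
P(X ≤ 0) = C(10,0)·0.40^0·0.60^10.
= 0.006047 = 0.00605.

P = 0.00605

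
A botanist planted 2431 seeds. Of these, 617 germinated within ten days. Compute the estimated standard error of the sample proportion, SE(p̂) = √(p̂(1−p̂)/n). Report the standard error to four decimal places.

Sample proportion p̂ = 617/2431 = 0.25381.
p̂(1−p̂) = 0.189390.
SE = √(0.189390/2431) = √0.000077906 = 0.0088.

SE = 0.0088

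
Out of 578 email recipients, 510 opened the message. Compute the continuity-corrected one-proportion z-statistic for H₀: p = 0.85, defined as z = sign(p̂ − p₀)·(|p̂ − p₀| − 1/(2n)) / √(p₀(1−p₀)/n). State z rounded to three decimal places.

With x = 510 successes in n = 578, p̂ = 0.88235. p̂ − p₀ = 0.032353.
1/(2n) = 0.000865.
Corrected numerator: |0.032353| − 0.000865 = 0.031488.
Under H₀, SE = √(p₀(1−p₀)/n) = √(0.85·0.15/578) = √0.000220588 = 0.014852.
z = +0.031488/0.014852 = 2.120.

z = 2.120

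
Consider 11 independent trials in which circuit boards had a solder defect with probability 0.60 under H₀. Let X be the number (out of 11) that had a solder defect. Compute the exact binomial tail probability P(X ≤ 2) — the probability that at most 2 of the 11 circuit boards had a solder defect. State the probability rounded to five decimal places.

X is binomial with n = 11 and p = 0.60.
P(X ≤ 2) = C(11,0)·0.60^0·0.40^11 + C(11,1)·0.60^1·0.40^10 + C(11,2)·0.60^2·0.40^9.
= 0.000042 + 0.000692 + 0.005190 = 0.00592.

P = 0.00592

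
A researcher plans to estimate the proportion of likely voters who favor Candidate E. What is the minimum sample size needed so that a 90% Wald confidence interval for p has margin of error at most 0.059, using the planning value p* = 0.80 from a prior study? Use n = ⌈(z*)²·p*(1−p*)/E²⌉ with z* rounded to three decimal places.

n = 125

z* = 1.645 at the 90% level.
p*(1−p*) = 0.1600.
Required n before rounding: 2.706025 × 0.1600 / 0.059² = 124.379.
⌈124.379⌉ = 125.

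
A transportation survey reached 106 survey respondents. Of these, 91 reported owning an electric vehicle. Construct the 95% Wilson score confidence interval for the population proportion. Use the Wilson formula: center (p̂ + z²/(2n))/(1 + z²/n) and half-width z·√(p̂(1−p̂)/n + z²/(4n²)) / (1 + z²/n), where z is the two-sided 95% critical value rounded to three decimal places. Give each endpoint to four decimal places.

Here p̂ = 91/106 = 0.85849 and z = 1.960 (z² = 3.841600).
1 + z²/n = 1.036242.
Adjusted center: (0.85849 + z²/(2n))/1.036242 = 0.84595.
Radicand: p̂(1−p̂)/n + z²/(4n²) = 0.001146080 + 0.000085475 = 0.001231555.
Half-width = z·√(radicand)/denom = 1.960·0.035094/1.036242 = 0.06638.
So the interval runs from 0.7796 to 0.9123.

(0.7796, 0.9123)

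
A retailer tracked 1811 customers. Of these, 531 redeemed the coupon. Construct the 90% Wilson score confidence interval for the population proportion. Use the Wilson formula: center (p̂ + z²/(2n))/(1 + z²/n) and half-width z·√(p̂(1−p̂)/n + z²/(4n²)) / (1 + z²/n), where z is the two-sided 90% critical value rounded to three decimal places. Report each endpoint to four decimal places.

Here p̂ = 531/1811 = 0.29321 and z = 1.645 (z² = 2.706025).
1 + z²/n = 1.001494.
Center = (0.29321 + 0.000747)/1.001494 = 0.29352.
Radicand: p̂(1−p̂)/n + z²/(4n²) = 0.000114432 + 0.000000206 = 0.000114638.
Half-width = z·√(radicand)/denom = 1.645·0.010707/1.001494 = 0.01759.
So the interval runs from 0.2759 to 0.3111.

(0.2759, 0.3111)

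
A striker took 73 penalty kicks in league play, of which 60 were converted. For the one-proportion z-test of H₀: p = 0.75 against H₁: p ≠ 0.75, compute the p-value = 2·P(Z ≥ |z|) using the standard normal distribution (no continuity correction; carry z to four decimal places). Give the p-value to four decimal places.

p-value = 0.1559

The sample proportion is 60/73 = 0.82192.
Null standard error: √(0.75·0.25/73) = √0.002568493 = 0.050680.
z = (p̂ − p₀)/SE = (60/73 − 0.75)/0.050680 ≈ 1.4190.
From the standard normal, 2·P(Z ≥ |z|) = 0.1559.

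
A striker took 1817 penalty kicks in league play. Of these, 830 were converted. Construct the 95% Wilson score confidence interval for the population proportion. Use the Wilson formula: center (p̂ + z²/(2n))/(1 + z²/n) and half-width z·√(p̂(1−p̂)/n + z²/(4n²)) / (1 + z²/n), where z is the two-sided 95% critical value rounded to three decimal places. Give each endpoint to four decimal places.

(0.4340, 0.4798)

Here p̂ = 830/1817 = 0.45680 and z = 1.960 (z² = 3.841600).
1 + z²/n = 1.002114.
Center = (0.45680 + 0.001057)/1.002114 = 0.45689.
Radicand: p̂(1−p̂)/n + z²/(4n²) = 0.000136562 + 0.000000291 = 0.000136853.
Half-width = z·√(radicand)/denom = 1.960·0.011698/1.002114 = 0.02288.
CI: 0.45689 ± 0.02288 = (0.4340, 0.4798).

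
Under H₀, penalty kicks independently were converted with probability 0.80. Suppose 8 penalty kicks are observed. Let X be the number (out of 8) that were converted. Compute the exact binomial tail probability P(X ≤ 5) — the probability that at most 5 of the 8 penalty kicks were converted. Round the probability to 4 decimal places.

P = 0.2031

X is binomial with n = 8 and p = 0.80.
P(X ≤ 5) = Σ_{j=0}^{5} C(8,j)·0.80^j·0.20^{8−j}.
= 0.000003 + 0.000082 + 0.001147 + 0.009175 + 0.045875 + 0.146801 = 0.2031.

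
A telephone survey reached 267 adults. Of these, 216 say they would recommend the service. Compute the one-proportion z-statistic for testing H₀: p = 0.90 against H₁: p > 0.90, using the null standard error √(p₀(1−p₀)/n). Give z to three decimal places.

With x = 216 successes in n = 267, p̂ = 0.80899.
Null standard error: √(0.90·0.10/267) = √0.000337079 = 0.018360.
Test statistic: z = -0.09101/0.018360 = -4.957.

z = -4.957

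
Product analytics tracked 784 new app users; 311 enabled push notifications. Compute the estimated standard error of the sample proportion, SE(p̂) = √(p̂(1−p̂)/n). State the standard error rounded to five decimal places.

SE = 0.01747

The sample proportion is 311/784 = 0.39668.
p̂(1−p̂) = 0.239325.
Dividing by n and taking the root: √0.000305261 = 0.01747.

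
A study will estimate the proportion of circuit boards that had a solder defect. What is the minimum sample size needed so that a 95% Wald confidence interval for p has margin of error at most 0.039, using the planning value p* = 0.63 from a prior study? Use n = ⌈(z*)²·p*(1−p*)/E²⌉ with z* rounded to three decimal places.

z* = 1.960 at the 95% level.
p*(1−p*) = 0.2331.
Required n before rounding: 3.841600 × 0.2331 / 0.039² = 588.742.
Rounding up, n = 589.

n = 589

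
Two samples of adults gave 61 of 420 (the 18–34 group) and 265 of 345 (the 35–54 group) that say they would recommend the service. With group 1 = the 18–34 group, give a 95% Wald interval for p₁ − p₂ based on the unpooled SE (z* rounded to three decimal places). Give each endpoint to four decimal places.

p̂₁ = 61/420 = 0.14524, p̂₂ = 265/345 = 0.76812; p̂₁ − p̂₂ = -0.62288.
Unpooled SE = √(p̂₁(1−p̂₁)/n₁ + p̂₂(1−p̂₂)/n₂) = √(0.000295581 + 0.000516272) = 0.028493.
z* = 1.960 at the 95% level. Margin of error = 0.05585.
CI: -0.62288 ± 0.05585 = (-0.6787, -0.5670).

(-0.6787, -0.5670)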